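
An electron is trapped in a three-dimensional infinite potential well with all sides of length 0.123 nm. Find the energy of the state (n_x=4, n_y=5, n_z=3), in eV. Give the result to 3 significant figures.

For a 3D rectangular well E = (h²/8m_e)·Σ n_i²/L_i² = (6.626×10^-34)²/(8·9.109×10^-31) · [4²/(0.123 nm)² + 5²/(0.123 nm)² + 3²/(0.123 nm)²].
Evaluating gives E = 1.991×10^-16 J = 1.24×10^3 eV.

E = 1.24×10^3 eV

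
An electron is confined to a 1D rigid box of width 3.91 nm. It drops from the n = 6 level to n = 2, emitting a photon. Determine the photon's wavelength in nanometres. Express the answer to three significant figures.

λ = 1.58×10^3 nm

E_1 = h²/(8m_eL²) = 3.941×10^-21 J, so ΔE = (6² − 2²)E_1 = 1.261×10^-19 J.
λ = hc/ΔE = (6.626×10^-34·2.998×10^8)/1.261×10^-19 = 1.58×10^-6 m = 1.58×10^3 nm.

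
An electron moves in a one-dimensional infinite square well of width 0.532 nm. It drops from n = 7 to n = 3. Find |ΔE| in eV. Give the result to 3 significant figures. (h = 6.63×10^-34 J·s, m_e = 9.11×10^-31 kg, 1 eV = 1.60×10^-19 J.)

E_1 = h²/(8m_eL²) = 2.131×10^-19 J.
|ΔE| = |7² − 3²|·E_1 = 40·2.131×10^-19 J = 8.524×10^-18 J = 53.3 eV.

|ΔE| = 53.3 eV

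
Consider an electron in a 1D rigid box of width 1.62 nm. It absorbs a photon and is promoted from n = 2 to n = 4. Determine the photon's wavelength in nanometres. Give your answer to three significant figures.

E_1 = h²/(8m_eL²) = 2.296×10^-20 J, so ΔE = (4² − 2²)E_1 = 2.755×10^-19 J.
λ = hc/ΔE = (6.626×10^-34·2.998×10^8)/2.755×10^-19 = 7.21×10^-7 m = 721 nm.

λ = 721 nm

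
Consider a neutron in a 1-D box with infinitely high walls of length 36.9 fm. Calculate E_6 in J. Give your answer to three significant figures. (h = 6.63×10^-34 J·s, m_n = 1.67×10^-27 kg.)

For an infinite well E_n = n²h²/(8m_nL²), so E_1 = h²/(8m_nL²) = (6.63×10^-34)²/(8·1.67×10^-27·(3.69×10^-14 m)²) = 2.416×10^-14 J.
Then E_6 = 6²·E_1 = 36·2.416×10^-14 J = 8.70×10^-13 J.

E_6 = 8.70×10^-13 J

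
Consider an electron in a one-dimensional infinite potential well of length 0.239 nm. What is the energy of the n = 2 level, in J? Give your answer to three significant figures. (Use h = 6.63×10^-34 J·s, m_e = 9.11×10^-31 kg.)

For an infinite well E_n = n²h²/(8m_eL²), so E_1 = h²/(8m_eL²) = (6.63×10^-34)²/(8·9.11×10^-31·(2.39×10^-10 m)²) = 1.056×10^-18 J.
Then E_2 = 2²·E_1 = 4·1.056×10^-18 J = 4.22×10^-18 J.

E_2 = 4.22×10^-18 J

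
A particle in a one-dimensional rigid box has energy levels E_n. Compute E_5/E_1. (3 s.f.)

25.0

E_n ∝ n², so E_5/E_1 = 5²/1² = 25/1 = 25.0.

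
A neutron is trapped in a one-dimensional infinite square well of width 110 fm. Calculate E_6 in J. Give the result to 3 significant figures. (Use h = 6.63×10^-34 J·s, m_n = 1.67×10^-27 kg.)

E_6 = 9.79×10^-14 J

For an infinite well E_n = n²h²/(8m_nL²), so E_1 = h²/(8m_nL²) = (6.63×10^-34)²/(8·1.67×10^-27·(1.10×10^-13 m)²) = 2.719×10^-15 J.
Then E_6 = 6²·E_1 = 36·2.719×10^-15 J = 9.79×10^-14 J.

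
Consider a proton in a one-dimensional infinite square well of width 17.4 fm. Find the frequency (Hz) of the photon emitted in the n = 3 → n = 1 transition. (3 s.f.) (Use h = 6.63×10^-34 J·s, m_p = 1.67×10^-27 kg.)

E_1 = h²/(8m_pL²) = 1.087×10^-13 J and ΔE = (3² − 1²)E_1 = 8.696×10^-13 J.
f = ΔE/h = 8.696×10^-13/6.63×10^-34 = 1.31×10^21 Hz.

f = 1.31×10^21 Hz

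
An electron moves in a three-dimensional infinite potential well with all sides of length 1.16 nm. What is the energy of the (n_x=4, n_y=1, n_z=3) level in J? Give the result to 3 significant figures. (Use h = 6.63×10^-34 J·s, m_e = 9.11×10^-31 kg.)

For a 3D rectangular well E = (h²/8m_e)·Σ n_i²/L_i² = (6.63×10^-34)²/(8·9.11×10^-31) · [4²/(1.16 nm)² + 1²/(1.16 nm)² + 3²/(1.16 nm)²].
Evaluating gives E = 1.17×10^-18 J.

E = 1.17×10^-18 J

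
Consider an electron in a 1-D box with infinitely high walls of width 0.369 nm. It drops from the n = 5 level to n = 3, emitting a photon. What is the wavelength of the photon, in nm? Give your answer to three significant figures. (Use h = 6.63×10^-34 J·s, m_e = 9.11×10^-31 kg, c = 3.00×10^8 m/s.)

E_1 = h²/(8m_eL²) = 4.430×10^-19 J, so ΔE = (5² − 3²)E_1 = 7.088×10^-18 J.
λ = hc/ΔE = (6.63×10^-34·3.00×10^8)/7.088×10^-18 = 2.81×10^-8 m = 28.1 nm.

λ = 28.1 nm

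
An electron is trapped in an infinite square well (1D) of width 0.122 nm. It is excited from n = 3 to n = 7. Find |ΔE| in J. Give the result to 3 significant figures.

|ΔE| = 1.62×10^-16 J

E_1 = h²/(8m_eL²) = 4.048×10^-18 J.
|ΔE| = |3² − 7²|·E_1 = 40·4.048×10^-18 J = 1.62×10^-16 J.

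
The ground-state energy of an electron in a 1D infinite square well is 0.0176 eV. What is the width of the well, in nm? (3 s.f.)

L = 4.62 nm

From E_n = n²h²/(8m_eL²), L = n·h/√(8m_eE_n).
E_1 = 0.0176 eV = 2.820×10^-21 J, so L = 1·6.626×10^-34/√(8·9.109×10^-31·2.820×10^-21) = 4.62×10^-9 m = 4.62 nm.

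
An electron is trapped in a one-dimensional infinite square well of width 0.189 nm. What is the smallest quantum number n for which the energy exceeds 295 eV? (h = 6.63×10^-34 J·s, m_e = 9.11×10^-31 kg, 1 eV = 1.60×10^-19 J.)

n = 6

E_1 = h²/(8m_eL²) = 1.688×10^-18 J = 10.55 eV.
Need n² > 295/10.55 = 27.96, i.e. n > 5.288.
The smallest integer satisfying this is n = 6.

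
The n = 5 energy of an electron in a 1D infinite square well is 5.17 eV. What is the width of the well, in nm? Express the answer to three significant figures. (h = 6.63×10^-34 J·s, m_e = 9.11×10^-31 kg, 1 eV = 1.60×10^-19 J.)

L = 1.35 nm

From E_n = n²h²/(8m_eL²), L = n·h/√(8m_eE_n).
E_5 = 5.17 eV = 8.272×10^-19 J, so L = 5·6.63×10^-34/√(8·9.11×10^-31·8.272×10^-19) = 1.35×10^-9 m = 1.35 nm.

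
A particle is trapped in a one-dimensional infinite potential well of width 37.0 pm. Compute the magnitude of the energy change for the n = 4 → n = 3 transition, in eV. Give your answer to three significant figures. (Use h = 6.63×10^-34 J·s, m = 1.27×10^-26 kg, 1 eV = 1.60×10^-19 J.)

|ΔE| = 0.138 eV

E_1 = h²/(8mL²) = 3.160×10^-21 J.
|ΔE| = |4² − 3²|·E_1 = 7·3.160×10^-21 J = 2.212×10^-20 J = 0.138 eV.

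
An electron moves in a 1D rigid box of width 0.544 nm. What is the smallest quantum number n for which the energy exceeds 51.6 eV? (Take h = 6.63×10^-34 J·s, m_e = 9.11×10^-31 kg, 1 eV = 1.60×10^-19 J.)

n = 7

E_1 = h²/(8m_eL²) = 2.038×10^-19 J = 1.274 eV.
Need n² > 51.6/1.274 = 40.50, i.e. n > 6.364.
The smallest integer satisfying this is n = 7.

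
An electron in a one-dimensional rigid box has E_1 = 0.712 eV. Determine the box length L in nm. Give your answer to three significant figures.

From E_n = n²h²/(8m_eL²), L = n·h/√(8m_eE_n).
E_1 = 0.712 eV = 1.141×10^-19 J, so L = 1·6.626×10^-34/√(8·9.109×10^-31·1.141×10^-19) = 7.27×10^-10 m = 0.727 nm.

L = 0.727 nm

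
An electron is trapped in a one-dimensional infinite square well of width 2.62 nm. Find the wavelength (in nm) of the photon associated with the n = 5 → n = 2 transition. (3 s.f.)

E_1 = h²/(8m_eL²) = 8.777×10^-21 J, so ΔE = (5² − 2²)E_1 = 1.843×10^-19 J.
λ = hc/ΔE = (6.626×10^-34·2.998×10^8)/1.843×10^-19 = 1.08×10^-6 m = 1.08×10^3 nm.

λ = 1.08×10^3 nm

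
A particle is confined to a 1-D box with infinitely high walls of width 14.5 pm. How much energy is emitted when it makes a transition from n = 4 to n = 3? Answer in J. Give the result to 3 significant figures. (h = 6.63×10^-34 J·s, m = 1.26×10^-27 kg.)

|ΔE| = 1.45×10^-18 J

E_1 = h²/(8mL²) = 2.074×10^-19 J.
|ΔE| = |4² − 3²|·E_1 = 7·2.074×10^-19 J = 1.45×10^-18 J.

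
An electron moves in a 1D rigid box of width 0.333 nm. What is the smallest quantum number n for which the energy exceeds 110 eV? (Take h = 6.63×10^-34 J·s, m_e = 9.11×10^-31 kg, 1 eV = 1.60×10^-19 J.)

n = 6

E_1 = h²/(8m_eL²) = 5.439×10^-19 J = 3.399 eV.
Need n² > 110/3.399 = 32.36, i.e. n > 5.689.
The smallest integer satisfying this is n = 6.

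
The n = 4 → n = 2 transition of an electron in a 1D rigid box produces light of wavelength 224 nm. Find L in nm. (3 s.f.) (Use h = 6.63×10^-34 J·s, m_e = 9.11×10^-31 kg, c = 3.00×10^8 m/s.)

The photon carries ΔE = hc/λ = 6.63×10^-34·3.00×10^8/2.24×10^-7 m = 8.879×10^-19 J.
Since ΔE = (4² − 2²)E_1, E_1 = 7.399×10^-20 J, and L = h/√(8m_eE_1) = 9.03×10^-10 m = 0.903 nm.

L = 0.903 nm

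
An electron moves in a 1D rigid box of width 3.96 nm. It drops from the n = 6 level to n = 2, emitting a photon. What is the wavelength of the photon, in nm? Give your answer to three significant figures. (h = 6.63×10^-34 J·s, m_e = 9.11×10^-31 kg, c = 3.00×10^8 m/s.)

E_1 = h²/(8m_eL²) = 3.846×10^-21 J, so ΔE = (6² − 2²)E_1 = 1.231×10^-19 J.
λ = hc/ΔE = (6.63×10^-34·3.00×10^8)/1.231×10^-19 = 1.62×10^-6 m = 1.62×10^3 nm.

λ = 1.62×10^3 nm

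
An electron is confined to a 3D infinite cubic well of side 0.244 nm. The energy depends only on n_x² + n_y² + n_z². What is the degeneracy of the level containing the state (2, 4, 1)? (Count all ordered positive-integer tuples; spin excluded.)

degeneracy = 6

The level has n_x² + n_y² + n_z² = 21. The ordered positive-integer solutions are (1, 2, 4), (1, 4, 2), (2, 1, 4), (2, 4, 1), (4, 1, 2), (4, 2, 1).
That gives 6 states.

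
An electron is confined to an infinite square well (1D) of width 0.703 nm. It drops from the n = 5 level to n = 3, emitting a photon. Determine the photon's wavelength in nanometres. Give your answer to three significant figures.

λ = 102 nm

E_1 = h²/(8m_eL²) = 1.219×10^-19 J, so ΔE = (5² − 3²)E_1 = 1.950×10^-18 J.
λ = hc/ΔE = (6.626×10^-34·2.998×10^8)/1.950×10^-18 = 1.02×10^-7 m = 102 nm.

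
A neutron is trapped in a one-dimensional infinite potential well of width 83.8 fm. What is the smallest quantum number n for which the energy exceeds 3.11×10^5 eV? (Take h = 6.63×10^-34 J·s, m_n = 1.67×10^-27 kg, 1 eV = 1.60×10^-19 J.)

E_1 = h²/(8m_nL²) = 4.685×10^-15 J = 2.928×10^4 eV.
Need n² > 3.11×10^5/2.928×10^4 = 10.62, i.e. n > 3.259.
The smallest integer satisfying this is n = 4.

n = 4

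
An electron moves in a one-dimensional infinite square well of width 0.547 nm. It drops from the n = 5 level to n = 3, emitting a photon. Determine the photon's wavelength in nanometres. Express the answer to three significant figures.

E_1 = h²/(8m_eL²) = 2.014×10^-19 J, so ΔE = (5² − 3²)E_1 = 3.222×10^-18 J.
λ = hc/ΔE = (6.626×10^-34·2.998×10^8)/3.222×10^-18 = 6.17×10^-8 m = 61.7 nm.

λ = 61.7 nm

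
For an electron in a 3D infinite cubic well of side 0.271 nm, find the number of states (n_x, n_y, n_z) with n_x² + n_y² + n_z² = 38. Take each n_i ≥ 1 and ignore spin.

The level has n_x² + n_y² + n_z² = 38. The ordered positive-integer solutions are (1, 1, 6), (1, 6, 1), (2, 3, 5), (2, 5, 3), (3, 2, 5), (3, 5, 2), (5, 2, 3), (5, 3, 2), (6, 1, 1).
That gives 9 states.

degeneracy = 9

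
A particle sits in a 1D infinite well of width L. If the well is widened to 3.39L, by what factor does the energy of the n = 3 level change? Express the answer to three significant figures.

E_n ∝ 1/L², so the energy scales by 1/3.39² = 0.0870.

0.0870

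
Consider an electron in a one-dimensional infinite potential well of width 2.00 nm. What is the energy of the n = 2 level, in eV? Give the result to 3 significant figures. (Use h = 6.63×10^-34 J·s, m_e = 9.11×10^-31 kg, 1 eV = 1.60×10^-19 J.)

E_2 = 0.377 eV

For an infinite well E_n = n²h²/(8m_eL²), so E_1 = h²/(8m_eL²) = (6.63×10^-34)²/(8·9.11×10^-31·(2.00×10^-9 m)²) = 1.508×10^-20 J.
Then E_2 = 2²·E_1 = 4·1.508×10^-20 J = 6.032×10^-20 J.
Converting, E_2 = 6.032×10^-20 J / (1.60×10^-19 J/eV) = 0.377 eV.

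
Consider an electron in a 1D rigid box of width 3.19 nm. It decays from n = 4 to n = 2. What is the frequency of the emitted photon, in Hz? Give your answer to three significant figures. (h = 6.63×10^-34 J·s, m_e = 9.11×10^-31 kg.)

E_1 = h²/(8m_eL²) = 5.927×10^-21 J and ΔE = (4² − 2²)E_1 = 7.112×10^-20 J.
f = ΔE/h = 7.112×10^-20/6.63×10^-34 = 1.07×10^14 Hz.

f = 1.07×10^14 Hz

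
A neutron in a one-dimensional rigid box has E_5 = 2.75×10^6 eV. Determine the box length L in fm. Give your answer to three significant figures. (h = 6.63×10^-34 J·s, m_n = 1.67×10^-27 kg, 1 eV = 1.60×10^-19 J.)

L = 43.2 fm

From E_n = n²h²/(8m_nL²), L = n·h/√(8m_nE_n).
E_5 = 2.75×10^6 eV = 4.400×10^-13 J, so L = 5·6.63×10^-34/√(8·1.67×10^-27·4.400×10^-13) = 4.32×10^-14 m = 43.2 fm.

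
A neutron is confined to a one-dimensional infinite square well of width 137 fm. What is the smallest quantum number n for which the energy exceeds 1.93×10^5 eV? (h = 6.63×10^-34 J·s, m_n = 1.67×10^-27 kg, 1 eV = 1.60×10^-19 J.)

n = 5

E_1 = h²/(8m_nL²) = 1.753×10^-15 J = 1.096×10^4 eV.
Need n² > 1.93×10^5/1.096×10^4 = 17.61, i.e. n > 4.196.
The smallest integer satisfying this is n = 5.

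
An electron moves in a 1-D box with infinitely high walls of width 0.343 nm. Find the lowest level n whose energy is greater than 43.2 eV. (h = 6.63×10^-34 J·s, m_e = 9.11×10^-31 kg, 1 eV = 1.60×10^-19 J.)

E_1 = h²/(8m_eL²) = 5.127×10^-19 J = 3.204 eV.
Need n² > 43.2/3.204 = 13.48, i.e. n > 3.672.
The smallest integer satisfying this is n = 4.

n = 4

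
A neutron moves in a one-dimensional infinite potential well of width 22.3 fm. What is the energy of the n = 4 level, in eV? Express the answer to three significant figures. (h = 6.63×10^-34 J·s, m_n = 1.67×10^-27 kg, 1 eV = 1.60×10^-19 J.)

For an infinite well E_n = n²h²/(8m_nL²), so E_1 = h²/(8m_nL²) = (6.63×10^-34)²/(8·1.67×10^-27·(2.23×10^-14 m)²) = 6.616×10^-14 J.
Then E_4 = 4²·E_1 = 16·6.616×10^-14 J = 1.059×10^-12 J.
Converting, E_4 = 1.059×10^-12 J / (1.60×10^-19 J/eV) = 6.62×10^6 eV.

E_4 = 6.62×10^6 eV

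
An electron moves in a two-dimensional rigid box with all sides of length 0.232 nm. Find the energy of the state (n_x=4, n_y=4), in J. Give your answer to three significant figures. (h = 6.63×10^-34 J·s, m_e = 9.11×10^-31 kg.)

For a 2D rectangular well E = (h²/8m_e)·Σ n_i²/L_i² = (6.63×10^-34)²/(8·9.11×10^-31) · [4²/(0.232 nm)² + 4²/(0.232 nm)²].
Evaluating gives E = 3.59×10^-17 J.

E = 3.59×10^-17 J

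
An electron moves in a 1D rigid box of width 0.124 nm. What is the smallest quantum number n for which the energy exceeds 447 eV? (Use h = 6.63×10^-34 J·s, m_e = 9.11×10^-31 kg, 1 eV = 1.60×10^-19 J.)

n = 5

E_1 = h²/(8m_eL²) = 3.923×10^-18 J = 24.52 eV.
Need n² > 447/24.52 = 18.23, i.e. n > 4.270.
The smallest integer satisfying this is n = 5.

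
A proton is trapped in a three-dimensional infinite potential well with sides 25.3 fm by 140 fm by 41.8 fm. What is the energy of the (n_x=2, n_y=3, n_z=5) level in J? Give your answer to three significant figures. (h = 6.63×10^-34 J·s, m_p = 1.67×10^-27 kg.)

E = 6.91×10^-13 J

For a 3D rectangular well E = (h²/8m_p)·Σ n_i²/L_i² = (6.63×10^-34)²/(8·1.67×10^-27) · [2²/(25.3 fm)² + 3²/(140 fm)² + 5²/(41.8 fm)²].
Evaluating gives E = 6.91×10^-13 J.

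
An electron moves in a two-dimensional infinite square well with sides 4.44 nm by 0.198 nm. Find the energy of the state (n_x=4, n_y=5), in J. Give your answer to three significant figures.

For a 2D rectangular well E = (h²/8m_e)·Σ n_i²/L_i² = (6.626×10^-34)²/(8·9.109×10^-31) · [4²/(4.44 nm)² + 5²/(0.198 nm)²].
Evaluating gives E = 3.85×10^-17 J.

E = 3.85×10^-17 J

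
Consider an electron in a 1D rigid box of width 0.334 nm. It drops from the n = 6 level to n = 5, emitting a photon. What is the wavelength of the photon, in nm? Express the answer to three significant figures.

E_1 = h²/(8m_eL²) = 5.401×10^-19 J, so ΔE = (6² − 5²)E_1 = 5.941×10^-18 J.
λ = hc/ΔE = (6.626×10^-34·2.998×10^8)/5.941×10^-18 = 3.34×10^-8 m = 33.4 nm.

λ = 33.4 nm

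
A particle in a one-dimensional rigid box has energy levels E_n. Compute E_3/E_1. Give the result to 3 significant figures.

E_n ∝ n², so E_3/E_1 = 3²/1² = 9/1 = 9.00.

9.00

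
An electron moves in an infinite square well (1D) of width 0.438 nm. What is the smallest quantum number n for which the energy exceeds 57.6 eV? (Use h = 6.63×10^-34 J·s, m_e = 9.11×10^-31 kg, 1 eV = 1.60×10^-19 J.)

n = 6

E_1 = h²/(8m_eL²) = 3.144×10^-19 J = 1.965 eV.
Need n² > 57.6/1.965 = 29.31, i.e. n > 5.414.
The smallest integer satisfying this is n = 6.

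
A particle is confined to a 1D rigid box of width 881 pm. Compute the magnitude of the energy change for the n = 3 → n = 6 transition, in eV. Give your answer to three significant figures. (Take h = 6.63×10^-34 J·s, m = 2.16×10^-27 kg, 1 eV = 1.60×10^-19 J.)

E_1 = h²/(8mL²) = 3.277×10^-23 J.
|ΔE| = |3² − 6²|·E_1 = 27·3.277×10^-23 J = 8.848×10^-22 J = 0.00553 eV.

|ΔE| = 0.00553 eV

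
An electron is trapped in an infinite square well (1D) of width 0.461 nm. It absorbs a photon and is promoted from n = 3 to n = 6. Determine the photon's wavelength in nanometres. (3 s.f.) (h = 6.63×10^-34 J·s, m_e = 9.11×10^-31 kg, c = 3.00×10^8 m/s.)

E_1 = h²/(8m_eL²) = 2.838×10^-19 J, so ΔE = (6² − 3²)E_1 = 7.663×10^-18 J.
λ = hc/ΔE = (6.63×10^-34·3.00×10^8)/7.663×10^-18 = 2.60×10^-8 m = 26.0 nm.

λ = 26.0 nm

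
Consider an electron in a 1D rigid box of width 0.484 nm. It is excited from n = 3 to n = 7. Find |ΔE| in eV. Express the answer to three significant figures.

|ΔE| = 64.2 eV

E_1 = h²/(8m_eL²) = 2.572×10^-19 J.
|ΔE| = |3² − 7²|·E_1 = 40·2.572×10^-19 J = 1.029×10^-17 J = 64.2 eV.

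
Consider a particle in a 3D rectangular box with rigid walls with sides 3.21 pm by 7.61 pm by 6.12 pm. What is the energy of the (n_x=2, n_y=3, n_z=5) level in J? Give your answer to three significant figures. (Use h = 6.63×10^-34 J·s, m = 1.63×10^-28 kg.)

E = 4.08×10^-16 J

For a 3D rectangular well E = (h²/8m)·Σ n_i²/L_i² = (6.63×10^-34)²/(8·1.63×10^-28) · [2²/(3.21 pm)² + 3²/(7.61 pm)² + 5²/(6.12 pm)²].
Evaluating gives E = 4.08×10^-16 J.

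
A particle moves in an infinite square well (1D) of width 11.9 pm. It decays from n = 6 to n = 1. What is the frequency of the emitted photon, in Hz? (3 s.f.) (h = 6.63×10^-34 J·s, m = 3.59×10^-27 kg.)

f = 5.71×10^15 Hz

E_1 = h²/(8mL²) = 1.081×10^-19 J and ΔE = (6² − 1²)E_1 = 3.783×10^-18 J.
f = ΔE/h = 3.783×10^-18/6.63×10^-34 = 5.71×10^15 Hz.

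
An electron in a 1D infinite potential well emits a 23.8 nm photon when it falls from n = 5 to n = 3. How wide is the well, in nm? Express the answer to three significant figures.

L = 0.340 nm

The photon carries ΔE = hc/λ = 6.626×10^-34·2.998×10^8/2.38×10^-8 m = 8.347×10^-18 J.
Since ΔE = (5² − 3²)E_1, E_1 = 5.217×10^-19 J, and L = h/√(8m_eE_1) = 3.40×10^-10 m = 0.340 nm.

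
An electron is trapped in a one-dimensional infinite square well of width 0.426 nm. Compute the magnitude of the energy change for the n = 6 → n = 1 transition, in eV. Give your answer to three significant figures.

|ΔE| = 72.5 eV

E_1 = h²/(8m_eL²) = 3.320×10^-19 J.
|ΔE| = |6² − 1²|·E_1 = 35·3.320×10^-19 J = 1.162×10^-17 J = 72.5 eV.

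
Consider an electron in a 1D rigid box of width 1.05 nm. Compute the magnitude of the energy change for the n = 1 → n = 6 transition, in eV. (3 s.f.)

E_1 = h²/(8m_eL²) = 5.465×10^-20 J.
|ΔE| = |1² − 6²|·E_1 = 35·5.465×10^-20 J = 1.913×10^-18 J = 11.9 eV.

|ΔE| = 11.9 eV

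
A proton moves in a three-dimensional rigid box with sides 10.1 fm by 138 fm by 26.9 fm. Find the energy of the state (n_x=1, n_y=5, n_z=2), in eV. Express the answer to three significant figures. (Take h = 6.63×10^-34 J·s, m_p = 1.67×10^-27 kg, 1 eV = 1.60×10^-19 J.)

E = 3.42×10^6 eV

For a 3D rectangular well E = (h²/8m_p)·Σ n_i²/L_i² = (6.63×10^-34)²/(8·1.67×10^-27) · [1²/(10.1 fm)² + 5²/(138 fm)² + 2²/(26.9 fm)²].
Evaluating gives E = 5.476×10^-13 J = 3.42×10^6 eV.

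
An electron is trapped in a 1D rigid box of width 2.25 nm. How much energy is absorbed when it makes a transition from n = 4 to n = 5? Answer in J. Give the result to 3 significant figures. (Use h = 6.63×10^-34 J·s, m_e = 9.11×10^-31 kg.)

|ΔE| = 1.07×10^-19 J

E_1 = h²/(8m_eL²) = 1.191×10^-20 J.
|ΔE| = |4² − 5²|·E_1 = 9·1.191×10^-20 J = 1.07×10^-19 J.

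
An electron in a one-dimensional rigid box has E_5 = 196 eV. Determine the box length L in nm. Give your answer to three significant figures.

From E_n = n²h²/(8m_eL²), L = n·h/√(8m_eE_n).
E_5 = 196 eV = 3.140×10^-17 J, so L = 5·6.626×10^-34/√(8·9.109×10^-31·3.140×10^-17) = 2.19×10^-10 m = 0.219 nm.

L = 0.219 nm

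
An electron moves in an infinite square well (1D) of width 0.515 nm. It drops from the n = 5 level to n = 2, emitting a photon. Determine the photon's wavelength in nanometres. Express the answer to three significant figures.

λ = 41.6 nm

E_1 = h²/(8m_eL²) = 2.272×10^-19 J, so ΔE = (5² − 2²)E_1 = 4.771×10^-18 J.
λ = hc/ΔE = (6.626×10^-34·2.998×10^8)/4.771×10^-18 = 4.16×10^-8 m = 41.6 nm.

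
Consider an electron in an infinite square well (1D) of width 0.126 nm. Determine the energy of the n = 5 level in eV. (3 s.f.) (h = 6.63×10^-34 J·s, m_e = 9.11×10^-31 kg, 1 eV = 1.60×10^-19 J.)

E_5 = 594 eV

For an infinite well E_n = n²h²/(8m_eL²), so E_1 = h²/(8m_eL²) = (6.63×10^-34)²/(8·9.11×10^-31·(1.26×10^-10 m)²) = 3.799×10^-18 J.
Then E_5 = 5²·E_1 = 25·3.799×10^-18 J = 9.498×10^-17 J.
Converting, E_5 = 9.498×10^-17 J / (1.60×10^-19 J/eV) = 594 eV.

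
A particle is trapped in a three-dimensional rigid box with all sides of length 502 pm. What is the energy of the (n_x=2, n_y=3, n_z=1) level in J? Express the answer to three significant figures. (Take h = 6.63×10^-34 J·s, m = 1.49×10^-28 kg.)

E = 2.05×10^-20 J

For a 3D rectangular well E = (h²/8m)·Σ n_i²/L_i² = (6.63×10^-34)²/(8·1.49×10^-28) · [2²/(502 pm)² + 3²/(502 pm)² + 1²/(502 pm)²].
Evaluating gives E = 2.05×10^-20 J.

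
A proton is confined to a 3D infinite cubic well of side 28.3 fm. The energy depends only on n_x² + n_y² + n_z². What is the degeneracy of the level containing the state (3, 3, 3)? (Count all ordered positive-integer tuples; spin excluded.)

degeneracy = 4

The level has n_x² + n_y² + n_z² = 27. The ordered positive-integer solutions are (1, 1, 5), (1, 5, 1), (3, 3, 3), (5, 1, 1).
That gives 4 states.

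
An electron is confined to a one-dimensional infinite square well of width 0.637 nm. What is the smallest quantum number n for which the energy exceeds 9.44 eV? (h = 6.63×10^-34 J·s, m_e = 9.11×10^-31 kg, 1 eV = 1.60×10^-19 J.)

n = 4

E_1 = h²/(8m_eL²) = 1.486×10^-19 J = 0.9288 eV.
Need n² > 9.44/0.9288 = 10.16, i.e. n > 3.187.
The smallest integer satisfying this is n = 4.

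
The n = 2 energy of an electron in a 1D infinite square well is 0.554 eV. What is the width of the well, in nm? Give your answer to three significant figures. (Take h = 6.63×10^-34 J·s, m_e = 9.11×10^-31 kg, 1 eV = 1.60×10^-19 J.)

L = 1.65 nm

From E_n = n²h²/(8m_eL²), L = n·h/√(8m_eE_n).
E_2 = 0.554 eV = 8.864×10^-20 J, so L = 2·6.63×10^-34/√(8·9.11×10^-31·8.864×10^-20) = 1.65×10^-9 m = 1.65 nm.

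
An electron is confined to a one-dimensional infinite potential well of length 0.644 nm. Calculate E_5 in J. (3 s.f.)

E_5 = 3.63×10^-18 J

For an infinite well E_n = n²h²/(8m_eL²), so E_1 = h²/(8m_eL²) = (6.626×10^-34)²/(8·9.109×10^-31·(6.44×10^-10 m)²) = 1.453×10^-19 J.
Then E_5 = 5²·E_1 = 25·1.453×10^-19 J = 3.63×10^-18 J.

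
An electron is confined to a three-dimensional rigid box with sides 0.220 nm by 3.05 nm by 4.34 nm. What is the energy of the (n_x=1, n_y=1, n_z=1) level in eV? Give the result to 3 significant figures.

For a 3D rectangular well E = (h²/8m_e)·Σ n_i²/L_i² = (6.626×10^-34)²/(8·9.109×10^-31) · [1²/(0.220 nm)² + 1²/(3.05 nm)² + 1²/(4.34 nm)²].
Evaluating gives E = 1.254×10^-18 J = 7.83 eV.

E = 7.83 eV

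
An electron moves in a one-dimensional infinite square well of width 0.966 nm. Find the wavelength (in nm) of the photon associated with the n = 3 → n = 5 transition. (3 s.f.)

E_1 = h²/(8m_eL²) = 6.456×10^-20 J, so ΔE = (5² − 3²)E_1 = 1.033×10^-18 J.
λ = hc/ΔE = (6.626×10^-34·2.998×10^8)/1.033×10^-18 = 1.92×10^-7 m = 192 nm.

λ = 192 nm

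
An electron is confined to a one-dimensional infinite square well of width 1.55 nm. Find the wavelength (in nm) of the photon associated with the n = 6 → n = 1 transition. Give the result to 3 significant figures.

λ = 226 nm

E_1 = h²/(8m_eL²) = 2.508×10^-20 J, so ΔE = (6² − 1²)E_1 = 8.778×10^-19 J.
λ = hc/ΔE = (6.626×10^-34·2.998×10^8)/8.778×10^-19 = 2.26×10^-7 m = 226 nm.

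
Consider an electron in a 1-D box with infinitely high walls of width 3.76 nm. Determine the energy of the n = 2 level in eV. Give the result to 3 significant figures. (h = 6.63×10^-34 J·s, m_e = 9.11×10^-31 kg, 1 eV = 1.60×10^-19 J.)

E_2 = 0.107 eV

For an infinite well E_n = n²h²/(8m_eL²), so E_1 = h²/(8m_eL²) = (6.63×10^-34)²/(8·9.11×10^-31·(3.76×10^-9 m)²) = 4.266×10^-21 J.
Then E_2 = 2²·E_1 = 4·4.266×10^-21 J = 1.706×10^-20 J.
Converting, E_2 = 1.706×10^-20 J / (1.60×10^-19 J/eV) = 0.107 eV.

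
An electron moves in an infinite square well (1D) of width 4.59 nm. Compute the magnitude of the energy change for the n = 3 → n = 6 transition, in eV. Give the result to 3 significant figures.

E_1 = h²/(8m_eL²) = 2.860×10^-21 J.
|ΔE| = |3² − 6²|·E_1 = 27·2.860×10^-21 J = 7.722×10^-20 J = 0.482 eV.

|ΔE| = 0.482 eV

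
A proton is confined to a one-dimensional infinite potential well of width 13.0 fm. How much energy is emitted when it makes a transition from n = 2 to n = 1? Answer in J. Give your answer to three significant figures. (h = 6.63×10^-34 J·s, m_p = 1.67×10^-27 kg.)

E_1 = h²/(8m_pL²) = 1.947×10^-13 J.
|ΔE| = |2² − 1²|·E_1 = 3·1.947×10^-13 J = 5.84×10^-13 J.

|ΔE| = 5.84×10^-13 J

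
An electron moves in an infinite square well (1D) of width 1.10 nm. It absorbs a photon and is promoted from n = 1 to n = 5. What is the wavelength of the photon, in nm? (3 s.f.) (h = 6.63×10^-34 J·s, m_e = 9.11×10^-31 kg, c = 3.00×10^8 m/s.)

E_1 = h²/(8m_eL²) = 4.985×10^-20 J, so ΔE = (5² − 1²)E_1 = 1.196×10^-18 J.
λ = hc/ΔE = (6.63×10^-34·3.00×10^8)/1.196×10^-18 = 1.66×10^-7 m = 166 nm.

λ = 166 nm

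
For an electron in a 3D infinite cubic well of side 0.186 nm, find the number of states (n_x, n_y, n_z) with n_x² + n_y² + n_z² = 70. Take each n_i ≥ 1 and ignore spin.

The level has n_x² + n_y² + n_z² = 70. The ordered positive-integer solutions are (3, 5, 6), (3, 6, 5), (5, 3, 6), (5, 6, 3), (6, 3, 5), (6, 5, 3).
That gives 6 states.

degeneracy = 6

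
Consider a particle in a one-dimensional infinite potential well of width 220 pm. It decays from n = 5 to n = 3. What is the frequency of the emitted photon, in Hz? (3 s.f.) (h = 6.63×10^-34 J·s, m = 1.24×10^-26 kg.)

E_1 = h²/(8mL²) = 9.155×10^-23 J and ΔE = (5² − 3²)E_1 = 1.465×10^-21 J.
f = ΔE/h = 1.465×10^-21/6.63×10^-34 = 2.21×10^12 Hz.

f = 2.21×10^12 Hz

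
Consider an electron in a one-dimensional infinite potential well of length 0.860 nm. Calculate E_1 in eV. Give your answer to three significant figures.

E_1 = 0.508 eV

For an infinite well E_n = n²h²/(8m_eL²), so E_1 = h²/(8m_eL²) = (6.626×10^-34)²/(8·9.109×10^-31·(8.60×10^-10 m)²) = 8.146×10^-20 J.
Converting, E_1 = 8.146×10^-20 J / (1.602×10^-19 J/eV) = 0.508 eV.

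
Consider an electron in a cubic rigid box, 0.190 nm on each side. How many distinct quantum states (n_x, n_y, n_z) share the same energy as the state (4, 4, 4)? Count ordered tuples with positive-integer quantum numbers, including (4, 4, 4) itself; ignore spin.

degeneracy = 1

The level has n_x² + n_y² + n_z² = 48. The ordered positive-integer solutions are (4, 4, 4).
That gives 1 state.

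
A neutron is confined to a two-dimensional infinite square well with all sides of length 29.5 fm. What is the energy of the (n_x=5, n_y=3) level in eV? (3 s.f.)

E = 7.99×10^6 eV

For a 2D rectangular well E = (h²/8m_n)·Σ n_i²/L_i² = (6.626×10^-34)²/(8·1.675×10^-27) · [5²/(29.5 fm)² + 3²/(29.5 fm)²].
Evaluating gives E = 1.280×10^-12 J = 7.99×10^6 eV.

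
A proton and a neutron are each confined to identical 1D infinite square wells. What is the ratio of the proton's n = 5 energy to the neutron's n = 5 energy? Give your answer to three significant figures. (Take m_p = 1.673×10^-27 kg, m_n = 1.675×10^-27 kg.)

E_n ∝ 1/m at fixed n and L, so the ratio is m_n/m_p = 1.675×10^-27/1.673×10^-27 = 1.00.

1.00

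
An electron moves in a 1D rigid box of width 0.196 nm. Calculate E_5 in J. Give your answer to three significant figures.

For an infinite well E_n = n²h²/(8m_eL²), so E_1 = h²/(8m_eL²) = (6.626×10^-34)²/(8·9.109×10^-31·(1.96×10^-10 m)²) = 1.568×10^-18 J.
Then E_5 = 5²·E_1 = 25·1.568×10^-18 J = 3.92×10^-17 J.

E_5 = 3.92×10^-17 J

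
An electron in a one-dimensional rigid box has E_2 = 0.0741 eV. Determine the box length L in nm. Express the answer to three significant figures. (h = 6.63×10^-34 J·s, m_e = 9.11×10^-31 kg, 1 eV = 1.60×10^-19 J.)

L = 4.51 nm

From E_n = n²h²/(8m_eL²), L = n·h/√(8m_eE_n).
E_2 = 0.0741 eV = 1.186×10^-20 J, so L = 2·6.63×10^-34/√(8·9.11×10^-31·1.186×10^-20) = 4.51×10^-9 m = 4.51 nm.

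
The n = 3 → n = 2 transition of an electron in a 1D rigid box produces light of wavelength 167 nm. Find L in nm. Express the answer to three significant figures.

L = 0.503 nm

The photon carries ΔE = hc/λ = 6.626×10^-34·2.998×10^8/1.67×10^-7 m = 1.190×10^-18 J.
Since ΔE = (3² − 2²)E_1, E_1 = 2.380×10^-19 J, and L = h/√(8m_eE_1) = 5.03×10^-10 m = 0.503 nm.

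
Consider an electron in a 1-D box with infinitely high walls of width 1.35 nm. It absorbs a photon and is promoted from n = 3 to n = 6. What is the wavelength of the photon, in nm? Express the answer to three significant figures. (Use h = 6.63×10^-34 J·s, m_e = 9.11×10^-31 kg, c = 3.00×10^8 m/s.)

E_1 = h²/(8m_eL²) = 3.309×10^-20 J, so ΔE = (6² − 3²)E_1 = 8.934×10^-19 J.
λ = hc/ΔE = (6.63×10^-34·3.00×10^8)/8.934×10^-19 = 2.23×10^-7 m = 223 nm.

λ = 223 nm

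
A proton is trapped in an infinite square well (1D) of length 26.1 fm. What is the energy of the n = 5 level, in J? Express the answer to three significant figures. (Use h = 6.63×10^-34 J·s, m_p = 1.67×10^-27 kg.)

E_5 = 1.21×10^-12 J

For an infinite well E_n = n²h²/(8m_pL²), so E_1 = h²/(8m_pL²) = (6.63×10^-34)²/(8·1.67×10^-27·(2.61×10^-14 m)²) = 4.830×10^-14 J.
Then E_5 = 5²·E_1 = 25·4.830×10^-14 J = 1.21×10^-12 J.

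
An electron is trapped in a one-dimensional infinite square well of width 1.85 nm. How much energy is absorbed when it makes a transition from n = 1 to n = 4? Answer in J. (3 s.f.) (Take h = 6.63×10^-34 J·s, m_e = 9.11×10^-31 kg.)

E_1 = h²/(8m_eL²) = 1.762×10^-20 J.
|ΔE| = |1² − 4²|·E_1 = 15·1.762×10^-20 J = 2.64×10^-19 J.

|ΔE| = 2.64×10^-19 J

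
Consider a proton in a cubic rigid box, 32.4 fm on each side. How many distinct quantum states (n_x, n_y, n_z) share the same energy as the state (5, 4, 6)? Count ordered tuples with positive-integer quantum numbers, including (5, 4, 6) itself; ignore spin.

The level has n_x² + n_y² + n_z² = 77. The ordered positive-integer solutions are (2, 3, 8), (2, 8, 3), (3, 2, 8), (3, 8, 2), (4, 5, 6), (4, 6, 5), (5, 4, 6), (5, 6, 4), (6, 4, 5), (6, 5, 4), (8, 2, 3), (8, 3, 2).
That gives 12 states.

degeneracy = 12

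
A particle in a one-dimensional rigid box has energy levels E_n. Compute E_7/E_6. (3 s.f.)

1.36

E_n ∝ n², so E_7/E_6 = 7²/6² = 49/36 = 1.36.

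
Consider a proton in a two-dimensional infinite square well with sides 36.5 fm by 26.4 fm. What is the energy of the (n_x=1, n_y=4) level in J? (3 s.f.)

E = 7.78×10^-13 J

For a 2D rectangular well E = (h²/8m_p)·Σ n_i²/L_i² = (6.626×10^-34)²/(8·1.673×10^-27) · [1²/(36.5 fm)² + 4²/(26.4 fm)²].
Evaluating gives E = 7.78×10^-13 J.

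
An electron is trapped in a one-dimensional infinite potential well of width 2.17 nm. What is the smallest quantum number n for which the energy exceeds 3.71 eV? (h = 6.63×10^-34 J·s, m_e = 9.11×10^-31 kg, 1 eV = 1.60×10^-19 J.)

E_1 = h²/(8m_eL²) = 1.281×10^-20 J = 0.08006 eV.
Need n² > 3.71/0.08006 = 46.34, i.e. n > 6.807.
The smallest integer satisfying this is n = 7.

n = 7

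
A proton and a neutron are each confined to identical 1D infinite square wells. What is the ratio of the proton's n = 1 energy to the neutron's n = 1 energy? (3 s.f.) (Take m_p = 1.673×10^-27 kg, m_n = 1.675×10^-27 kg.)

1.00

E_n ∝ 1/m at fixed n and L, so the ratio is m_n/m_p = 1.675×10^-27/1.673×10^-27 = 1.00.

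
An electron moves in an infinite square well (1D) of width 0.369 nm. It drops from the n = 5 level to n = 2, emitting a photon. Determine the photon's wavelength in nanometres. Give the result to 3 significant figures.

E_1 = h²/(8m_eL²) = 4.425×10^-19 J, so ΔE = (5² − 2²)E_1 = 9.292×10^-18 J.
λ = hc/ΔE = (6.626×10^-34·2.998×10^8)/9.292×10^-18 = 2.14×10^-8 m = 21.4 nm.

λ = 21.4 nm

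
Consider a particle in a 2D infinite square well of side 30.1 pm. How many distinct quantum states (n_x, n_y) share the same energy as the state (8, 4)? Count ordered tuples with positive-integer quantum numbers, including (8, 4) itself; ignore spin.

The level has n_x² + n_y² = 80. The ordered positive-integer solutions are (4, 8), (8, 4).
That gives 2 states.

degeneracy = 2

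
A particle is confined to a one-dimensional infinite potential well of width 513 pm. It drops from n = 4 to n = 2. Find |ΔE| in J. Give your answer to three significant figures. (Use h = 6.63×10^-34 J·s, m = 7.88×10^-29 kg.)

E_1 = h²/(8mL²) = 2.650×10^-21 J.
|ΔE| = |4² − 2²|·E_1 = 12·2.650×10^-21 J = 3.18×10^-20 J.

|ΔE| = 3.18×10^-20 J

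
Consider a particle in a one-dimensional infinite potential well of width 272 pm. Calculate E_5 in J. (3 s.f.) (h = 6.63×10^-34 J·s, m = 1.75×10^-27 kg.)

E_5 = 1.06×10^-20 J

For an infinite well E_n = n²h²/(8mL²), so E_1 = h²/(8mL²) = (6.63×10^-34)²/(8·1.75×10^-27·(2.72×10^-10 m)²) = 4.244×10^-22 J.
Then E_5 = 5²·E_1 = 25·4.244×10^-22 J = 1.06×10^-20 J.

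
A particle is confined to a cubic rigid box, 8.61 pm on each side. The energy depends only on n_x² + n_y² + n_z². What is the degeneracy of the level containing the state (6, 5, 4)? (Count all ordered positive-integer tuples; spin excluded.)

The level has n_x² + n_y² + n_z² = 77. The ordered positive-integer solutions are (2, 3, 8), (2, 8, 3), (3, 2, 8), (3, 8, 2), (4, 5, 6), (4, 6, 5), (5, 4, 6), (5, 6, 4), (6, 4, 5), (6, 5, 4), (8, 2, 3), (8, 3, 2).
That gives 12 states.

degeneracy = 12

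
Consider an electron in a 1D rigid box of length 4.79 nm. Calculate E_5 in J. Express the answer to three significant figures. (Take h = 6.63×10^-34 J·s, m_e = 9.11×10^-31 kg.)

E_5 = 6.57×10^-20 J

For an infinite well E_n = n²h²/(8m_eL²), so E_1 = h²/(8m_eL²) = (6.63×10^-34)²/(8·9.11×10^-31·(4.79×10^-9 m)²) = 2.629×10^-21 J.
Then E_5 = 5²·E_1 = 25·2.629×10^-21 J = 6.57×10^-20 J.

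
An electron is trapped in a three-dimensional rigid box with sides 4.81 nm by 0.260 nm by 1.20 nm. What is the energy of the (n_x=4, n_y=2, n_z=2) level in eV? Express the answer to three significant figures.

For a 3D rectangular well E = (h²/8m_e)·Σ n_i²/L_i² = (6.626×10^-34)²/(8·9.109×10^-31) · [4²/(4.81 nm)² + 2²/(0.260 nm)² + 2²/(1.20 nm)²].
Evaluating gives E = 3.774×10^-18 J = 23.6 eV.

E = 23.6 eV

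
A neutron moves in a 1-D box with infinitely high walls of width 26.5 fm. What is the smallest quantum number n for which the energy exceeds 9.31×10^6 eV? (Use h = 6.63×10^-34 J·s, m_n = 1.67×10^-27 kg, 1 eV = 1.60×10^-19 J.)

n = 6

E_1 = h²/(8m_nL²) = 4.685×10^-14 J = 2.928×10^5 eV.
Need n² > 9.31×10^6/2.928×10^5 = 31.80, i.e. n > 5.639.
The smallest integer satisfying this is n = 6.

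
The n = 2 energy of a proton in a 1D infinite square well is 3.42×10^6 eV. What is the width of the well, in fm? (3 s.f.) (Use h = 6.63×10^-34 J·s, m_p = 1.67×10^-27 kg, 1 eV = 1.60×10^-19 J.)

From E_n = n²h²/(8m_pL²), L = n·h/√(8m_pE_n).
E_2 = 3.42×10^6 eV = 5.472×10^-13 J, so L = 2·6.63×10^-34/√(8·1.67×10^-27·5.472×10^-13) = 1.55×10^-14 m = 15.5 fm.

L = 15.5 fm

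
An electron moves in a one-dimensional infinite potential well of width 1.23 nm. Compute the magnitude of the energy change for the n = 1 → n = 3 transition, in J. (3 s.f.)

|ΔE| = 3.19×10^-19 J

E_1 = h²/(8m_eL²) = 3.982×10^-20 J.
|ΔE| = |1² − 3²|·E_1 = 8·3.982×10^-20 J = 3.19×10^-19 J.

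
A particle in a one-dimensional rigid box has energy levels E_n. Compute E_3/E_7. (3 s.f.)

0.184

E_n ∝ n², so E_3/E_7 = 3²/7² = 9/49 = 0.184.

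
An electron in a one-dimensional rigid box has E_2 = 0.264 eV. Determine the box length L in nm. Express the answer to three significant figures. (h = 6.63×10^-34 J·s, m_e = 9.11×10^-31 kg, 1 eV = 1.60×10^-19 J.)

L = 2.39 nm

From E_n = n²h²/(8m_eL²), L = n·h/√(8m_eE_n).
E_2 = 0.264 eV = 4.224×10^-20 J, so L = 2·6.63×10^-34/√(8·9.11×10^-31·4.224×10^-20) = 2.39×10^-9 m = 2.39 nm.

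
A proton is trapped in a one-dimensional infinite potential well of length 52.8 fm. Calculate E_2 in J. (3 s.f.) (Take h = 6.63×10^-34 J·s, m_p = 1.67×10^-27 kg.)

E_2 = 4.72×10^-14 J

For an infinite well E_n = n²h²/(8m_pL²), so E_1 = h²/(8m_pL²) = (6.63×10^-34)²/(8·1.67×10^-27·(5.28×10^-14 m)²) = 1.180×10^-14 J.
Then E_2 = 2²·E_1 = 4·1.180×10^-14 J = 4.72×10^-14 J.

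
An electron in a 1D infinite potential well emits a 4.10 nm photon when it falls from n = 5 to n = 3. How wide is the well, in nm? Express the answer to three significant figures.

The photon carries ΔE = hc/λ = 6.626×10^-34·2.998×10^8/4.10×10^-9 m = 4.845×10^-17 J.
Since ΔE = (5² − 3²)E_1, E_1 = 3.028×10^-18 J, and L = h/√(8m_eE_1) = 1.41×10^-10 m = 0.141 nm.

L = 0.141 nm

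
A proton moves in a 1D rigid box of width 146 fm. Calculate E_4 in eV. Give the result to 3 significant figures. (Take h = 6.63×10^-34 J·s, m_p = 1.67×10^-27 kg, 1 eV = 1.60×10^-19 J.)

For an infinite well E_n = n²h²/(8m_pL²), so E_1 = h²/(8m_pL²) = (6.63×10^-34)²/(8·1.67×10^-27·(1.46×10^-13 m)²) = 1.544×10^-15 J.
Then E_4 = 4²·E_1 = 16·1.544×10^-15 J = 2.470×10^-14 J.
Converting, E_4 = 2.470×10^-14 J / (1.60×10^-19 J/eV) = 1.54×10^5 eV.

E_4 = 1.54×10^5 eV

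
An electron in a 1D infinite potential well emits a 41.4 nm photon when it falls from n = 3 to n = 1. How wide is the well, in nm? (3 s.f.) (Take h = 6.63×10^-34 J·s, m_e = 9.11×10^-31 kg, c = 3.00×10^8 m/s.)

The photon carries ΔE = hc/λ = 6.63×10^-34·3.00×10^8/4.14×10^-8 m = 4.804×10^-18 J.
Since ΔE = (3² − 1²)E_1, E_1 = 6.005×10^-19 J, and L = h/√(8m_eE_1) = 3.17×10^-10 m = 0.317 nm.

L = 0.317 nm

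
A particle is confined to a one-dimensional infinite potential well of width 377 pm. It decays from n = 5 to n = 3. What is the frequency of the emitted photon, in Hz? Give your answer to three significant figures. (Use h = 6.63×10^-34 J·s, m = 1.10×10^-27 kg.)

E_1 = h²/(8mL²) = 3.514×10^-22 J and ΔE = (5² − 3²)E_1 = 5.622×10^-21 J.
f = ΔE/h = 5.622×10^-21/6.63×10^-34 = 8.48×10^12 Hz.

f = 8.48×10^12 Hz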